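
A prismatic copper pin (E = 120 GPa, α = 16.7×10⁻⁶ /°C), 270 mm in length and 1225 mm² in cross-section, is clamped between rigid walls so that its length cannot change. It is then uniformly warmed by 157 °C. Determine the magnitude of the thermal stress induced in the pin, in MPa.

σ ≈ 315 MPa (compressive)

With length fixed, the mechanical strain must cancel the thermal strain αΔT = 16.7×10⁻⁶ × 157 = 2621.9×10⁻⁶.
σ = EαΔT = 120×10³ × 16.7×10⁻⁶ × 157 = 314.6 MPa (compressive; the pin is trying to expand).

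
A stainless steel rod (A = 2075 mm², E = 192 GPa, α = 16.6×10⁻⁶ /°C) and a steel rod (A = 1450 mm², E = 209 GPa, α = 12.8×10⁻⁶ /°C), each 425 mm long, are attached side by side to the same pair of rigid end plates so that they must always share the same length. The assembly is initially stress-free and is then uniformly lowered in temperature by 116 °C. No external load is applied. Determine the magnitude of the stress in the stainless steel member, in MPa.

σ ≈ 36.6 MPa (tensile)

Equilibrium of a rigid end plate with no external load gives equal and opposite internal forces ±P in the two members. Since α_{stainless steel} > α_{steel}, cooling drives the stainless steel into tension and the steel into compression.
Equating the net (thermal + elastic) strains gives |α₁ − α₂|·ΔT = P·[1/(A₁E₁) + 1/(A₂E₂)].
|α₁ − α₂|·ΔT = 3.8×10⁻⁶ × 116 = 0.0004408.
1/(A₁E₁) + 1/(A₂E₂) = 1/(2075×192×10³) + 1/(1450×209×10³) = 5.81×10⁻⁹ N⁻¹.
So P = 0.0004408 / 5.81×10⁻⁹ = 75.87 kN.
σ_{stainless steel} = P/A₁ = 75870/2075 = 36.56 MPa, tensile.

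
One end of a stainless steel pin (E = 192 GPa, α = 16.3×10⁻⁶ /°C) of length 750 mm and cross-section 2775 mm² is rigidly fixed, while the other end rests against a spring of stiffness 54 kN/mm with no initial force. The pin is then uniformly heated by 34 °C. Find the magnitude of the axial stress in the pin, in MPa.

Free thermal expansion: δ_free = αΔT L = 16.3×10⁻⁶ × 34 × 750 = 0.4157 mm.
Let P be the compressive force at the spring. The pin shortens elastically by PL/(AE) and the spring compresses by P/k; together these equal δ_free.
So P = δ_free / [L/(AE) + 1/k] = 0.4157 / [ 750/(2775×192×10³) + 1/(54×10³) ].
P = 0.4157 / 1.993×10⁻⁵ = 20860 N.
σ = P/A = 20860/2775 = 7.517 MPa.

σ ≈ 7.52 MPa (compressive)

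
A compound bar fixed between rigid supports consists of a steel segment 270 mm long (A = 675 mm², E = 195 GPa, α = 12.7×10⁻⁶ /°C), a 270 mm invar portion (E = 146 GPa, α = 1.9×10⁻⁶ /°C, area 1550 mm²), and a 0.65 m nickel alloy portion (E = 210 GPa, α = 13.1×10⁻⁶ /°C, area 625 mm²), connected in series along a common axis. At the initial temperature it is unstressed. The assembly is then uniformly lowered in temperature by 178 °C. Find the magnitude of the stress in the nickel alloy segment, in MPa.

σ ≈ 433 MPa (tensile)

If the supports were absent, the total length change would be Σ αᵢΔT Lᵢ = 12.7×10⁻⁶×178×270 + 1.9×10⁻⁶×178×270 + 13.1×10⁻⁶×178×650 = 2.217 mm.
Since the ends are fixed, an axial force P builds up, equal in every segment, with P · Σ Lᵢ/(AᵢEᵢ) = δ_free.
Σ Lᵢ/(AᵢEᵢ) = 270/(675×195×10³) + 270/(1550×146×10³) + 650/(625×210×10³) = 8.197×10⁻⁶ mm/N.
So P = 2.217 / 8.197×10⁻⁶ = 270.5 kN, tensile.
σ_{nickel alloy} = P / A = 270500 / 625 = 432.8 MPa.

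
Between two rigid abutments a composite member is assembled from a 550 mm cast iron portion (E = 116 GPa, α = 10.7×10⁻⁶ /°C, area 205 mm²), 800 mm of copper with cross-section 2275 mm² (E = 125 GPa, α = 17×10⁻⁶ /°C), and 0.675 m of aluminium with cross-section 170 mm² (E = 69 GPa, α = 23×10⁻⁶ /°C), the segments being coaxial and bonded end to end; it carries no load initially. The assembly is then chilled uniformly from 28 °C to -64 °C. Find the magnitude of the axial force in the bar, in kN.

P ≈ 38.6 kN (tensile)

If the supports were absent, the total length change would be Σ αᵢΔT Lᵢ = 10.7×10⁻⁶×92×550 + 17×10⁻⁶×92×800 + 23×10⁻⁶×92×675 = 3.221 mm.
The rigid supports impose zero overall length change; the single axial force P common to all segments must satisfy P Σ Lᵢ/(AᵢEᵢ) = δ_free.
Σ Lᵢ/(AᵢEᵢ) = 550/(205×116×10³) + 800/(2275×125×10³) + 675/(170×69×10³) = 8.349×10⁻⁵ mm/N.
So P = 3.221 / 8.349×10⁻⁵ = 38.58 kN, tensile.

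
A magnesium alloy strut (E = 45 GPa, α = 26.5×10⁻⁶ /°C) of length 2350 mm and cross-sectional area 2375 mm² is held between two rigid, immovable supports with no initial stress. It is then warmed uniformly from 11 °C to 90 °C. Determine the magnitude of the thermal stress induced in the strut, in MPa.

The supports are rigid, so the total axial strain is zero. The restrained thermal strain is ε = αΔT = 26.5×10⁻⁶ × 79 = 2093.5×10⁻⁶.
σ = EαΔT = 45×10³ × 26.5×10⁻⁶ × 79 = 94.21 MPa (compressive; the strut is trying to expand).

σ ≈ 94.2 MPa (compressive)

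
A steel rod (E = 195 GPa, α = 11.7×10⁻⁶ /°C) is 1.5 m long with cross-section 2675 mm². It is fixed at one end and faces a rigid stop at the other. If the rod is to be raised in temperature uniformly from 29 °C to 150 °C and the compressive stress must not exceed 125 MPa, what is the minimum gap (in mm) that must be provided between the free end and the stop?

With no wall the rod would lengthen by αΔT L = 11.7×10⁻⁶ × 121 × 1500 = 2.124 mm.
A stress of 125 MPa corresponds to the wall pushing the rod back by σL/E = 125×1500/(195×10³) = 0.9615 mm.
So the gap has to take up the difference, g_min = δ_free − σL/E = 2.124 − 0.9615 = 1.162 mm.

g ≈ 1.16 mm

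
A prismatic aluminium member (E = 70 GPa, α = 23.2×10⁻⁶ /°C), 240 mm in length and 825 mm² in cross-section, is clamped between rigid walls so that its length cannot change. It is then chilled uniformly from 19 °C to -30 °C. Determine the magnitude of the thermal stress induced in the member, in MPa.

With length fixed, the mechanical strain must cancel the thermal strain αΔT = 23.2×10⁻⁶ × 49 = 1136.8×10⁻⁶.
σ = EαΔT = 70×10³ × 23.2×10⁻⁶ × 49 = 79.58 MPa (tensile; the member is trying to contract).

σ ≈ 79.6 MPa (tensile)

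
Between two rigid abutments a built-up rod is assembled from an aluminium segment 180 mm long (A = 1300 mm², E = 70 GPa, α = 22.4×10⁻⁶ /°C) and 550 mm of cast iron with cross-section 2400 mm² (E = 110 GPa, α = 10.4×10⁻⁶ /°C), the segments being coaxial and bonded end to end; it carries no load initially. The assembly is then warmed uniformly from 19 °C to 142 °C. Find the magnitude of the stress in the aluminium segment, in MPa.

If the supports were absent, the total length change would be Σ αᵢΔT Lᵢ = 22.4×10⁻⁶×123×180 + 10.4×10⁻⁶×123×550 = 1.199 mm.
The rigid supports impose zero overall length change; the single axial force P common to all segments must satisfy P Σ Lᵢ/(AᵢEᵢ) = δ_free.
Σ Lᵢ/(AᵢEᵢ) = 180/(1300×70×10³) + 550/(2400×110×10³) = 4.061×10⁻⁶ mm/N.
Hence P = δ_free / Σ(L/AE) = 1.199/4.061×10⁻⁶ = 295.3 kN (compressive).
σ_{aluminium} = P / A = 295300 / 1300 = 227.2 MPa.

σ ≈ 227 MPa (compressive)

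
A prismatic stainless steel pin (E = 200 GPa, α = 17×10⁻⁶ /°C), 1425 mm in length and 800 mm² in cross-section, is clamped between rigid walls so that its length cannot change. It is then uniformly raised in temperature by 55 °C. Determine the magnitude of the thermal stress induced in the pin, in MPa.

σ ≈ 187 MPa (compressive)

The supports are rigid, so the total axial strain is zero. The restrained thermal strain is ε = αΔT = 17×10⁻⁶ × 55 = 935×10⁻⁶.
The stress required to suppress this strain is σ = Eε = 200×10³ × 935×10⁻⁶ = 187 MPa, compressive since the pin is trying to expand.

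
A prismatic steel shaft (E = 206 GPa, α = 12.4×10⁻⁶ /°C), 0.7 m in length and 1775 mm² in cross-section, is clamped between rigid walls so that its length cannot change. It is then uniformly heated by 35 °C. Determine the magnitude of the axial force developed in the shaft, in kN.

P ≈ 159 kN (compressive)

Full restraint means ε = 0, so the stress is σ = EαΔT = 206×10³ × 12.4×10⁻⁶ × 35 = 89.4 MPa.
Axial force P = σA = 89.4 × 1775 = 158700 N = 158.7 kN, compressive.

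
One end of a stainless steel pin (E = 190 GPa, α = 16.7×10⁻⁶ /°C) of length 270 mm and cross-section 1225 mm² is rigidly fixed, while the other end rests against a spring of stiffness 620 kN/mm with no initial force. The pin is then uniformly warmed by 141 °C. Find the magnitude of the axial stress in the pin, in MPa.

If the spring were absent the pin would lengthen by αΔT L = 16.7×10⁻⁶ × 141 × 270 = 0.6358 mm.
With a force P in the spring, the elastic change of the pin is PL/(AE) and that of the spring is P/k; compatibility requires their sum to equal δ_free.
P [ L/(AE) + 1/k ] = δ_free → P [ 270/(1225×190×10³) + 1/(620×10³) ] = 0.6358.
P = 0.6358 / 2.773×10⁻⁶ = 229300 N.
σ = P/A = 229300/1225 = 187.2 MPa.

σ ≈ 187 MPa (compressive)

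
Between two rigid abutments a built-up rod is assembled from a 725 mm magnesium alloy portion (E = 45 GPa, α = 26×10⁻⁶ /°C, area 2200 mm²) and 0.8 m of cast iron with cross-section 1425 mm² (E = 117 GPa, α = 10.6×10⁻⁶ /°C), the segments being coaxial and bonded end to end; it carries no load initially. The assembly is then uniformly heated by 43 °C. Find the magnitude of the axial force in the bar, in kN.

P ≈ 97 kN (compressive)

Free thermal expansion of the whole bar: Σ αᵢΔT Lᵢ = 26×10⁻⁶×43×725 + 10.6×10⁻⁶×43×800 = 1.175 mm.
The rigid supports impose zero overall length change; the single axial force P common to all segments must satisfy P Σ Lᵢ/(AᵢEᵢ) = δ_free.
Σ Lᵢ/(AᵢEᵢ) = 725/(2200×45×10³) + 800/(1425×117×10³) = 1.212×10⁻⁵ mm/N.
Hence P = δ_free / Σ(L/AE) = 1.175/1.212×10⁻⁵ = 96.95 kN (compressive).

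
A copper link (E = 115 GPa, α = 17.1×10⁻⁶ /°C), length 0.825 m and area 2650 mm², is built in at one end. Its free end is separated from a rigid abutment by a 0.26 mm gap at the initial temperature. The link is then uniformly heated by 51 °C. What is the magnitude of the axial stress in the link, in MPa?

σ ≈ 64 MPa (compressive)

If the wall were absent the link would grow by αΔT L = 17.1×10⁻⁶ × 51 × 825 = 0.7195 mm.
After closing the 0.26 mm clearance, 0.7195 − 0.26 = 0.4595 mm of expansion remains to be suppressed by the wall.
That suppressed elongation corresponds to σ = E·Δ/L = 115×10³ × 0.4595/825 = 64.05 MPa.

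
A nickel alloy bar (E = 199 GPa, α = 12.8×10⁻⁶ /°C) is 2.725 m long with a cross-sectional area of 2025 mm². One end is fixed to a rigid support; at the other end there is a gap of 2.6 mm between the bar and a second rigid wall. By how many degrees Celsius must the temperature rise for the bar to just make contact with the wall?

ΔT ≈ 74.5 °C

Contact occurs when the free expansion equals the gap: αΔT L = 2.6 mm.
ΔT = 2.6 / (12.8×10⁻⁶ × 2725) = 74.54 °C.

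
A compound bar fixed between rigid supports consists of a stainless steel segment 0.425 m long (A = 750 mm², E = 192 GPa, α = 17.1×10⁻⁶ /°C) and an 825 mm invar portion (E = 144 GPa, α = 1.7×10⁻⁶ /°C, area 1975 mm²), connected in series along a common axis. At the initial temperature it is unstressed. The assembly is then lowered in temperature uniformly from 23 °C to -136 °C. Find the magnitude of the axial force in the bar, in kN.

P ≈ 236 kN (tensile)

If the supports were absent, the total length change would be Σ αᵢΔT Lᵢ = 17.1×10⁻⁶×159×425 + 1.7×10⁻⁶×159×825 = 1.379 mm.
The walls prevent any net length change, so an axial force P (same in every segment) develops. Compatibility: P · Σ Lᵢ/(AᵢEᵢ) = δ_free.
The series flexibility is Σ Lᵢ/(AᵢEᵢ) = 425/(750×192×10³) + 825/(1975×144×10³) = 5.852×10⁻⁶ mm/N.
So P = 1.379 / 5.852×10⁻⁶ = 235.6 kN, tensile.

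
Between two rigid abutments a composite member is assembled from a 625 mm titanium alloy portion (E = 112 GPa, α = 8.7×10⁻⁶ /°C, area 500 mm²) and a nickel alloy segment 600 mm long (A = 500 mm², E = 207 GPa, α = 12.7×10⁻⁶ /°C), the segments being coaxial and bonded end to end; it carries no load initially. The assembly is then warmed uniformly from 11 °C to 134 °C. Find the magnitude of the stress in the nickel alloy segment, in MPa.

Free thermal expansion of the whole bar: Σ αᵢΔT Lᵢ = 8.7×10⁻⁶×123×625 + 12.7×10⁻⁶×123×600 = 1.606 mm.
The rigid supports impose zero overall length change; the single axial force P common to all segments must satisfy P Σ Lᵢ/(AᵢEᵢ) = δ_free.
Σ Lᵢ/(AᵢEᵢ) = 625/(500×112×10³) + 600/(500×207×10³) = 1.696×10⁻⁵ mm/N.
So P = 1.606 / 1.696×10⁻⁵ = 94.71 kN, compressive.
σ_{nickel alloy} = P / A = 94710 / 500 = 189.4 MPa.

σ ≈ 189 MPa (compressive)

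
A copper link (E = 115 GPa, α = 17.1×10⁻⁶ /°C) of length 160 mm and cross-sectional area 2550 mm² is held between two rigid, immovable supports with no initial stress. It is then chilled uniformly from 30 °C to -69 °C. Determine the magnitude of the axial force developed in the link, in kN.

The ends cannot move, so σ = EαΔT = 115×10³ × 17.1×10⁻⁶ × 99 = 194.7 MPa.
Then P = σA = 194.7 × 2550 mm² = 496.4 kN, tensile.

P ≈ 496 kN (tensile)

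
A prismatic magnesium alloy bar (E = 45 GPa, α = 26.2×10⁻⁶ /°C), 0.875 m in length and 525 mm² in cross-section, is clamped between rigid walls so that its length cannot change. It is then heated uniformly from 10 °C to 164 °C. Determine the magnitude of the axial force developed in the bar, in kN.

P ≈ 95.3 kN (compressive)

With zero net strain, σ = E·αΔT = 45 GPa × 26.2×10⁻⁶ × 154 = 181.6 MPa.
Then P = σA = 181.6 × 525 mm² = 95.32 kN, compressive.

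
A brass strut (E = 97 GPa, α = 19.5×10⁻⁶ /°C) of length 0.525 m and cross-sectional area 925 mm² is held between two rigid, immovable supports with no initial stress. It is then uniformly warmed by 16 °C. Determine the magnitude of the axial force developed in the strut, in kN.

P ≈ 28 kN (compressive)

With zero net strain, σ = E·αΔT = 97 GPa × 19.5×10⁻⁶ × 16 = 30.26 MPa.
P = AEαΔT = 925 × 97×10³ × 19.5×10⁻⁶ × 16 = 27.99 kN (compressive).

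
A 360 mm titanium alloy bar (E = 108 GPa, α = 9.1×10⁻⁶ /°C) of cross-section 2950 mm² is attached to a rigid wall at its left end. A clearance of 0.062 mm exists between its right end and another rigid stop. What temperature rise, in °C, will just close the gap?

The gap closes when αΔT L = 0.062 mm, since the bar is still unstressed at that instant.
So ΔT = g/(αL) = 0.062/(9.1×10⁻⁶ × 360) = 18.93 °C.

ΔT ≈ 18.9 °C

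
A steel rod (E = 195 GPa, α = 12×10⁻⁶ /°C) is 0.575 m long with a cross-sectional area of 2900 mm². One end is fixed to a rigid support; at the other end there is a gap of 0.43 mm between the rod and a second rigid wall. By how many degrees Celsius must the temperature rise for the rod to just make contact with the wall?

The gap closes when αΔT L = 0.43 mm, since the rod is still unstressed at that instant.
ΔT = 0.43 / (12×10⁻⁶ × 575) = 62.32 °C.

ΔT ≈ 62.3 °C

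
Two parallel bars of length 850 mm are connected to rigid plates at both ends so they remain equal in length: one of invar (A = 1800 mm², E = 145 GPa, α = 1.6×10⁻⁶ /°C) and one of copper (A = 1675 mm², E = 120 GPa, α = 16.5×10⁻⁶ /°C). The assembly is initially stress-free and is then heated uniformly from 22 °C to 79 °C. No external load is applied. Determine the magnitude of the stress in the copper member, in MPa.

σ ≈ 57.6 MPa (compressive)

The copper has the larger α, so on heating it would change length more than the invar if both were free. The rigid plates force a common final length, so the copper is put into compression and the invar into tension, with equal and opposite forces P (no external load).
Equating the net (thermal + elastic) strains gives |α₁ − α₂|·ΔT = P·[1/(A₁E₁) + 1/(A₂E₂)].
|α₁ − α₂|·ΔT = 14.9×10⁻⁶ × 57 = 0.0008493.
1/(A₁E₁) + 1/(A₂E₂) = 1/(1800×145×10³) + 1/(1675×120×10³) = 8.807×10⁻⁹ N⁻¹.
P = 0.0008493 / 8.807×10⁻⁹ = 96440 N = 96.44 kN.
σ_{copper} = P/A₂ = 96440/1675 = 57.58 MPa, compressive.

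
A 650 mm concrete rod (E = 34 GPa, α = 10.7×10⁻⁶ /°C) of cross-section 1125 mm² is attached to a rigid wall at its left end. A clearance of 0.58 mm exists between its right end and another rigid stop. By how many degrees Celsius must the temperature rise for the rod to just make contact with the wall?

ΔT ≈ 83.4 °C

The gap closes when αΔT L = 0.58 mm, since the rod is still unstressed at that instant.
So ΔT = g/(αL) = 0.58/(10.7×10⁻⁶ × 650) = 83.39 °C.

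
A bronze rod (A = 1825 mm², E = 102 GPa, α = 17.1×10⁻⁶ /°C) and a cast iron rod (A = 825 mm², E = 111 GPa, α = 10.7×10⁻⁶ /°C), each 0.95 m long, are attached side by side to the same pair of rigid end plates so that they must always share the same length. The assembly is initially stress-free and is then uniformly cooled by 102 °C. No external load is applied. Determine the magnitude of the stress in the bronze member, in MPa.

σ ≈ 22 MPa (tensile)

Equilibrium of a rigid end plate with no external load gives equal and opposite internal forces ±P in the two members. Since α_{bronze} > α_{cast iron}, cooling drives the bronze into tension and the cast iron into compression.
Compatibility of the two members (thermal + elastic change equal): (α₁ − α₂)ΔT = P·[1/(A₁E₁) + 1/(A₂E₂)].
|α₁ − α₂|·ΔT = 6.4×10⁻⁶ × 102 = 0.0006528.
1/(A₁E₁) + 1/(A₂E₂) = 1/(1825×102×10³) + 1/(825×111×10³) = 1.629×10⁻⁸ N⁻¹.
So P = 0.0006528 / 1.629×10⁻⁸ = 40.07 kN.
σ_{bronze} = P/A₁ = 40070/1825 = 21.96 MPa, tensile.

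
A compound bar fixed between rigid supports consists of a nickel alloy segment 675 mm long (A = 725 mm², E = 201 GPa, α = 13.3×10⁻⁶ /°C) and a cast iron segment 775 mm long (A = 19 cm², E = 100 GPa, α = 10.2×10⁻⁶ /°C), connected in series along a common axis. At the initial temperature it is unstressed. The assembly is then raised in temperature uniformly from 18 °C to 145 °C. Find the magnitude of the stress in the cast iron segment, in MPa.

If the supports were absent, the total length change would be Σ αᵢΔT Lᵢ = 13.3×10⁻⁶×127×675 + 10.2×10⁻⁶×127×775 = 2.144 mm.
Since the ends are fixed, an axial force P builds up, equal in every segment, with P · Σ Lᵢ/(AᵢEᵢ) = δ_free.
Σ Lᵢ/(AᵢEᵢ) = 675/(725×201×10³) + 775/(1900×100×10³) = 8.711×10⁻⁶ mm/N.
So P = 2.144 / 8.711×10⁻⁶ = 246.1 kN, compressive.
σ_{cast iron} = P / A = 246100 / 1900 = 129.5 MPa.

σ ≈ 130 MPa (compressive)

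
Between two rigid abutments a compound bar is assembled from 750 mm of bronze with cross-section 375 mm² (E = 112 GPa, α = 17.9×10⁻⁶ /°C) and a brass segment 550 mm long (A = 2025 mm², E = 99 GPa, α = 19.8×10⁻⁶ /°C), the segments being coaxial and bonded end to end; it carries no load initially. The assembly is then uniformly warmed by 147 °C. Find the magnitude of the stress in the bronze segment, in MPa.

σ ≈ 463 MPa (compressive)

Free thermal expansion of the whole bar: Σ αᵢΔT Lᵢ = 17.9×10⁻⁶×147×750 + 19.8×10⁻⁶×147×550 = 3.574 mm.
The rigid supports impose zero overall length change; the single axial force P common to all segments must satisfy P Σ Lᵢ/(AᵢEᵢ) = δ_free.
Σ Lᵢ/(AᵢEᵢ) = 750/(375×112×10³) + 550/(2025×99×10³) = 2.06×10⁻⁵ mm/N.
So P = 3.574 / 2.06×10⁻⁵ = 173.5 kN, compressive.
σ_{bronze} = P / A = 173500 / 375 = 462.7 MPa.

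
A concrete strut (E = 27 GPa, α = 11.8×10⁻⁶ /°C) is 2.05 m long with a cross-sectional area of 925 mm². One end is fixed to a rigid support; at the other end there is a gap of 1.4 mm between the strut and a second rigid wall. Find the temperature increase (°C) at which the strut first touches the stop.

The gap closes when αΔT L = 1.4 mm, since the strut is still unstressed at that instant.
ΔT = 1.4 / (11.8×10⁻⁶ × 2050) = 57.88 °C.

ΔT ≈ 57.9 °C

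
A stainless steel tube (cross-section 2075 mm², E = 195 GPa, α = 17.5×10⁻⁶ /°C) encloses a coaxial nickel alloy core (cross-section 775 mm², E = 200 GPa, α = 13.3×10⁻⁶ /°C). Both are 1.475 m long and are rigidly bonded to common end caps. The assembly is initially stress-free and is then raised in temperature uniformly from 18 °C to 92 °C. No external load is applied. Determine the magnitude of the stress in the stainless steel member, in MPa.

σ ≈ 16.8 MPa (compressive)

The stainless steel has the larger α, so on heating it would change length more than the nickel alloy if both were free. The rigid plates force a common final length, so the stainless steel is put into compression and the nickel alloy into tension, with equal and opposite forces P (no external load).
Setting the final lengths equal and cancelling L: (α₁ − α₂)ΔT = P/(A₁E₁) + P/(A₂E₂).
|α₁ − α₂|·ΔT = 4.2×10⁻⁶ × 74 = 0.0003108.
1/(A₁E₁) + 1/(A₂E₂) = 1/(2075×195×10³) + 1/(775×200×10³) = 8.923×10⁻⁹ N⁻¹.
So P = 0.0003108 / 8.923×10⁻⁹ = 34.83 kN.
σ_{stainless steel} = P/A₁ = 34830/2075 = 16.79 MPa, compressive.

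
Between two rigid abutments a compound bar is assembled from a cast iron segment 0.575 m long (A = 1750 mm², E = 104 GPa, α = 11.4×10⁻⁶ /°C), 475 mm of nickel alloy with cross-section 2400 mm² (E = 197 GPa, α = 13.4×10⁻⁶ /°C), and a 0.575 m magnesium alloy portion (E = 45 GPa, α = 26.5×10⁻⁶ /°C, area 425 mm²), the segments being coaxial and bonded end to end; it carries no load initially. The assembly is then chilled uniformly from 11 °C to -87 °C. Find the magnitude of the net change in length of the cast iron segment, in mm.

If the supports were absent, the total length change would be Σ αᵢΔT Lᵢ = 11.4×10⁻⁶×98×575 + 13.4×10⁻⁶×98×475 + 26.5×10⁻⁶×98×575 = 2.759 mm.
The rigid supports impose zero overall length change; the single axial force P common to all segments must satisfy P Σ Lᵢ/(AᵢEᵢ) = δ_free.
The series flexibility is Σ Lᵢ/(AᵢEᵢ) = 575/(1750×104×10³) + 475/(2400×197×10³) + 575/(425×45×10³) = 3.423×10⁻⁵ mm/N.
So P = 2.759 / 3.423×10⁻⁵ = 80.62 kN, tensile.
For the cast iron segment, free thermal change = 11.4×10⁻⁶×98×575 = 0.6424 mm and elastic change from P = 80620×575/(1750×104×10³) = 0.2547 mm; these oppose, so the net change is 0.388 mm (segment shortens).

|ΔL| ≈ 0.388 mm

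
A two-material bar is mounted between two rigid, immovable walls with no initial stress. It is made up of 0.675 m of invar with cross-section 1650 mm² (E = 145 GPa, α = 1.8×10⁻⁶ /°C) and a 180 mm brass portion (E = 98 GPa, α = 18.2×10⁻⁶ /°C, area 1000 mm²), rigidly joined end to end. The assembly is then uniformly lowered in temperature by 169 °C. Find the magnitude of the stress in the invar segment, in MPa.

σ ≈ 98.8 MPa (tensile)

With the walls removed the bar would change length by δ_free = Σ αᵢΔT Lᵢ = 1.8×10⁻⁶×169×675 + 18.2×10⁻⁶×169×180 = 0.759 mm.
The walls prevent any net length change, so an axial force P (same in every segment) develops. Compatibility: P · Σ Lᵢ/(AᵢEᵢ) = δ_free.
Σ Lᵢ/(AᵢEᵢ) = 675/(1650×145×10³) + 180/(1000×98×10³) = 4.658×10⁻⁶ mm/N.
Hence P = δ_free / Σ(L/AE) = 0.759/4.658×10⁻⁶ = 162.9 kN (tensile).
σ_{invar} = P / A = 162900 / 1650 = 98.75 MPa.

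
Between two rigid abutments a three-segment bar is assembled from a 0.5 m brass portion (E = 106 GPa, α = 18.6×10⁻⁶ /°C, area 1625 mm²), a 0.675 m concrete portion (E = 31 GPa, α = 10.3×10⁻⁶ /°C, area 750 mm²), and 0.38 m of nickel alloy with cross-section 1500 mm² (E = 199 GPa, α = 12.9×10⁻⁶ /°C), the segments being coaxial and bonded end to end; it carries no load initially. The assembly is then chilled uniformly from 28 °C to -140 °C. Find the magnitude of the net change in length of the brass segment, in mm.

|ΔL| ≈ 1.25 mm

With the walls removed the bar would change length by δ_free = Σ αᵢΔT Lᵢ = 18.6×10⁻⁶×168×500 + 10.3×10⁻⁶×168×675 + 12.9×10⁻⁶×168×380 = 3.554 mm.
The rigid supports impose zero overall length change; the single axial force P common to all segments must satisfy P Σ Lᵢ/(AᵢEᵢ) = δ_free.
The series flexibility is Σ Lᵢ/(AᵢEᵢ) = 500/(1625×106×10³) + 675/(750×31×10³) + 380/(1500×199×10³) = 3.321×10⁻⁵ mm/N.
So P = 3.554 / 3.321×10⁻⁵ = 107 kN, tensile.
For the brass segment, free thermal change = 18.6×10⁻⁶×168×500 = 1.562 mm and elastic change from P = 107000×500/(1625×106×10³) = 0.3107 mm; these oppose, so the net change is 1.25 mm (segment shortens).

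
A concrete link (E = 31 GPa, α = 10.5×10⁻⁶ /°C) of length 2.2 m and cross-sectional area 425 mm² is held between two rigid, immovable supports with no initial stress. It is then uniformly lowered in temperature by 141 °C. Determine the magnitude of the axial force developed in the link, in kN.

Full restraint means ε = 0, so the stress is σ = EαΔT = 31×10³ × 10.5×10⁻⁶ × 141 = 45.9 MPa.
Then P = σA = 45.9 × 425 mm² = 19.51 kN, tensile.

P ≈ 19.5 kN (tensile)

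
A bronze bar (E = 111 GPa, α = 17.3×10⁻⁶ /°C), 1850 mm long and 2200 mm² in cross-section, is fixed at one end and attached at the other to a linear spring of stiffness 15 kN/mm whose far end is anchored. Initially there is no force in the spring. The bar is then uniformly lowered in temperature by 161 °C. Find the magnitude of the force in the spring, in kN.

The unrestrained thermal change is αΔT L = 17.3×10⁻⁶ × 161 × 1850 = 5.153 mm.
With a force P in the spring, the elastic change of the bar is PL/(AE) and that of the spring is P/k; compatibility requires their sum to equal δ_free.
P [ L/(AE) + 1/k ] = δ_free → P [ 1850/(2200×111×10³) + 1/(15×10³) ] = 5.153.
P = 5.153 / 7.424×10⁻⁵ = 69410 N.

P ≈ 69.4 kN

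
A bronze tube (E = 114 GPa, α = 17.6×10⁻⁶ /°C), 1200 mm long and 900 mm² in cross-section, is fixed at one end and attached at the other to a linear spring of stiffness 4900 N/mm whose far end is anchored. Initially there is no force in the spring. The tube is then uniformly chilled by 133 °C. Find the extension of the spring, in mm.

Free thermal contraction: δ_free = αΔT L = 17.6×10⁻⁶ × 133 × 1200 = 2.809 mm.
Let P be the tensile force in the spring. The tube extends elastically by PL/(AE) and the spring stretches by P/k; together these equal δ_free.
P [ L/(AE) + 1/k ] = δ_free → P [ 1200/(900×114×10³) + 1/(4900) ] = 2.809.
P = 2.809 / 0.0002158 = 13020 N.
Spring extension = P/k = 13020/(4900) = 2.657 mm.

δ ≈ 2.66 mm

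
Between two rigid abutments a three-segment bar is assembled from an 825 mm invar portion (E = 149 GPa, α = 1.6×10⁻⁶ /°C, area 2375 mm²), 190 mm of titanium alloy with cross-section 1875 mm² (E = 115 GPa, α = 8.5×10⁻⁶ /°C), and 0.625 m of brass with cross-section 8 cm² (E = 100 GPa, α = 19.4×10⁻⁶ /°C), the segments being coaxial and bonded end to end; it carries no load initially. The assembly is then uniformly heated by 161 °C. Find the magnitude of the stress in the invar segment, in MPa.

Free thermal expansion of the whole bar: Σ αᵢΔT Lᵢ = 1.6×10⁻⁶×161×825 + 8.5×10⁻⁶×161×190 + 19.4×10⁻⁶×161×625 = 2.425 mm.
The rigid supports impose zero overall length change; the single axial force P common to all segments must satisfy P Σ Lᵢ/(AᵢEᵢ) = δ_free.
Σ Lᵢ/(AᵢEᵢ) = 825/(2375×149×10³) + 190/(1875×115×10³) + 625/(800×100×10³) = 1.102×10⁻⁵ mm/N.
So P = 2.425 / 1.102×10⁻⁵ = 219.9 kN, compressive.
σ_{invar} = P / A = 219900 / 2375 = 92.6 MPa.

σ ≈ 92.6 MPa (compressive)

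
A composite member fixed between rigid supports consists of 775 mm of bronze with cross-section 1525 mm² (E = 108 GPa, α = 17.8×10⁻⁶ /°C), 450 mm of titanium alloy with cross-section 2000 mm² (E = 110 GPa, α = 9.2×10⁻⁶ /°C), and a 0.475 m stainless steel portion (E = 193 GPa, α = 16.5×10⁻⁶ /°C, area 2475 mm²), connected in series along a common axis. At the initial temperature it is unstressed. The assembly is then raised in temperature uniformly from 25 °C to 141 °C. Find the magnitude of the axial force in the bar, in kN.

Free thermal expansion of the whole bar: Σ αᵢΔT Lᵢ = 17.8×10⁻⁶×116×775 + 9.2×10⁻⁶×116×450 + 16.5×10⁻⁶×116×475 = 2.99 mm.
The walls prevent any net length change, so an axial force P (same in every segment) develops. Compatibility: P · Σ Lᵢ/(AᵢEᵢ) = δ_free.
Σ Lᵢ/(AᵢEᵢ) = 775/(1525×108×10³) + 450/(2000×110×10³) + 475/(2475×193×10³) = 7.745×10⁻⁶ mm/N.
P = 2.99 / 7.745×10⁻⁶ = 386000 N = 386 kN, compressive.

P ≈ 386 kN (compressive)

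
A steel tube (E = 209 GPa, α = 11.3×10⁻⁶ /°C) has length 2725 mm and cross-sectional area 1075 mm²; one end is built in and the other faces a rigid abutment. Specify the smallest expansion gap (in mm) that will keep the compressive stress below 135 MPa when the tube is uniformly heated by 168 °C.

g ≈ 3.41 mm

With no wall the tube would lengthen by αΔT L = 11.3×10⁻⁶ × 168 × 2725 = 5.173 mm.
A stress of 135 MPa corresponds to the wall pushing the tube back by σL/E = 135×2725/(209×10³) = 1.76 mm.
The gap must absorb the remainder: g_min = 5.173 − 1.76 = 3.413 mm.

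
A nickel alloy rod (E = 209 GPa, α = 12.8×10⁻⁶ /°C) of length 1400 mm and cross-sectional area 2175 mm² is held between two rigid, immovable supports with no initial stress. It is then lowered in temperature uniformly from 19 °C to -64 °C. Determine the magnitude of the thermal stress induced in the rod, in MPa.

With length fixed, the mechanical strain must cancel the thermal strain αΔT = 12.8×10⁻⁶ × 83 = 1062.4×10⁻⁶.
Hence σ = E·αΔT = 209×10³ × 1062.4×10⁻⁶ = 222 MPa, tensile.

σ ≈ 222 MPa (tensile)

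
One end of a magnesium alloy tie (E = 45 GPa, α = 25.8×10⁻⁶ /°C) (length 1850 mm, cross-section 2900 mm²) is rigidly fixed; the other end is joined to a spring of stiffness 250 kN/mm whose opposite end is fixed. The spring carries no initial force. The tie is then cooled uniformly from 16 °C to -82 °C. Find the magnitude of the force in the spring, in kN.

If the spring were absent the tie would shorten by αΔT L = 25.8×10⁻⁶ × 98 × 1850 = 4.678 mm.
Let P be the tensile force in the spring. The tie extends elastically by PL/(AE) and the spring stretches by P/k; together these equal δ_free.
P [ L/(AE) + 1/k ] = δ_free → P [ 1850/(2900×45×10³) + 1/(250×10³) ] = 4.678.
P = 4.678 / 1.818×10⁻⁵ = 257300 N.

P ≈ 257 kN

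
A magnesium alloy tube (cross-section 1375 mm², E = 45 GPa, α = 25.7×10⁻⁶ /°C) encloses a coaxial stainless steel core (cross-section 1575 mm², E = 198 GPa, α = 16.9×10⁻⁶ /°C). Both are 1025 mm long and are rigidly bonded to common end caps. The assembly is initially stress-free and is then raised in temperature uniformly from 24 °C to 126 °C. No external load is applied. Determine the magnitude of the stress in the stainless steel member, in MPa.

σ ≈ 29.4 MPa (tensile)

Equilibrium of a rigid end plate with no external load gives equal and opposite internal forces ±P in the two members. Since α_{magnesium alloy} > α_{stainless steel}, heating drives the magnesium alloy into compression and the stainless steel into tension.
Equating the net (thermal + elastic) strains gives |α₁ − α₂|·ΔT = P·[1/(A₁E₁) + 1/(A₂E₂)].
|α₁ − α₂|·ΔT = 8.8×10⁻⁶ × 102 = 0.0008976.
1/(A₁E₁) + 1/(A₂E₂) = 1/(1375×45×10³) + 1/(1575×198×10³) = 1.937×10⁻⁸ N⁻¹.
So P = 0.0008976 / 1.937×10⁻⁸ = 46.34 kN.
σ_{stainless steel} = P/A₂ = 46340/1575 = 29.42 MPa, tensile.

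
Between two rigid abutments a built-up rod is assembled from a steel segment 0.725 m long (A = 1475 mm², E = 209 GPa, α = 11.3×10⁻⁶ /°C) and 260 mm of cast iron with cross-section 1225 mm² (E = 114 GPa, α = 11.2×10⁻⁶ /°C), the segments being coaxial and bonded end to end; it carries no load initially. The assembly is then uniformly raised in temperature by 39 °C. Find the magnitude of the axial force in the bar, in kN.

P ≈ 103 kN (compressive)

Free thermal expansion of the whole bar: Σ αᵢΔT Lᵢ = 11.3×10⁻⁶×39×725 + 11.2×10⁻⁶×39×260 = 0.4331 mm.
The walls prevent any net length change, so an axial force P (same in every segment) develops. Compatibility: P · Σ Lᵢ/(AᵢEᵢ) = δ_free.
The series flexibility is Σ Lᵢ/(AᵢEᵢ) = 725/(1475×209×10³) + 260/(1225×114×10³) = 4.214×10⁻⁶ mm/N.
So P = 0.4331 / 4.214×10⁻⁶ = 102.8 kN, compressive.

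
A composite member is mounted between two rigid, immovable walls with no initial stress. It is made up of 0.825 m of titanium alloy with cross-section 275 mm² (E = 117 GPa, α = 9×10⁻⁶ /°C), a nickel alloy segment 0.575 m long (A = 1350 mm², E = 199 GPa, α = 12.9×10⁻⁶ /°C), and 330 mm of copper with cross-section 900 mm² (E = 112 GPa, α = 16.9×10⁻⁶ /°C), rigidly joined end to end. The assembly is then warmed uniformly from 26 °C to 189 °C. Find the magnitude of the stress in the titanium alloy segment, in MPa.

σ ≈ 390 MPa (compressive)

With the walls removed the bar would change length by δ_free = Σ αᵢΔT Lᵢ = 9×10⁻⁶×163×825 + 12.9×10⁻⁶×163×575 + 16.9×10⁻⁶×163×330 = 3.328 mm.
The walls prevent any net length change, so an axial force P (same in every segment) develops. Compatibility: P · Σ Lᵢ/(AᵢEᵢ) = δ_free.
The series flexibility is Σ Lᵢ/(AᵢEᵢ) = 825/(275×117×10³) + 575/(1350×199×10³) + 330/(900×112×10³) = 3.106×10⁻⁵ mm/N.
So P = 3.328 / 3.106×10⁻⁵ = 107.2 kN, compressive.
σ_{titanium alloy} = P / A = 107200 / 275 = 389.7 MPa.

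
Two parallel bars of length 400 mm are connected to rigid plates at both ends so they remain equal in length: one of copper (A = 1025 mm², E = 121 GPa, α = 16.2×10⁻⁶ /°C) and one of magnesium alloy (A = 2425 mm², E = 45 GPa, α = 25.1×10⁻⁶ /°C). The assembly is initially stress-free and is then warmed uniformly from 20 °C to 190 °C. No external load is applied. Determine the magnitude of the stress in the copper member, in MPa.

σ ≈ 85.7 MPa (tensile)

Equilibrium of a rigid end plate with no external load gives equal and opposite internal forces ±P in the two members. Since α_{magnesium alloy} > α_{copper}, heating drives the magnesium alloy into compression and the copper into tension.
Compatibility of the two members (thermal + elastic change equal): (α₁ − α₂)ΔT = P·[1/(A₁E₁) + 1/(A₂E₂)].
|α₁ − α₂|·ΔT = 8.9×10⁻⁶ × 170 = 0.001513.
1/(A₁E₁) + 1/(A₂E₂) = 1/(1025×121×10³) + 1/(2425×45×10³) = 1.723×10⁻⁸ N⁻¹.
So P = 0.001513 / 1.723×10⁻⁸ = 87.83 kN.
σ_{copper} = P/A₁ = 87830/1025 = 85.69 MPa, tensile.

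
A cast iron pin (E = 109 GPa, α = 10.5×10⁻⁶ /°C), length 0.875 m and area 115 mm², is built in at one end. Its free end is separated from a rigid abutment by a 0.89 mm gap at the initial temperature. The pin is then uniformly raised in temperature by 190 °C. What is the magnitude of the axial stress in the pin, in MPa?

σ ≈ 107 MPa (compressive)

Free thermal elongation = αΔT L = 10.5×10⁻⁶ × 190 × 875 = 1.746 mm.
The gap closes (δ_free > 0.89 mm) and the wall then resists a further 1.746 − 0.89 = 0.8556 mm of expansion.
So σ = E(δ_free − g)/L = 109×10³ × 0.8556/875 = 106.6 MPa.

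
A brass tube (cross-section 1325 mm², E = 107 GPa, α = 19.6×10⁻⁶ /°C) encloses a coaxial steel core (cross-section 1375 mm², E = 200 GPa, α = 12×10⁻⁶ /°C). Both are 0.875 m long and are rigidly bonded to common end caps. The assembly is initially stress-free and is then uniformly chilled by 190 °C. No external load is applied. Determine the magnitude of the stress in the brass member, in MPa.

σ ≈ 102 MPa (tensile)

Both members must finish at the same length. With the larger α, the brass tends to over-contract; the plates restrain it, putting the brass in tension and the steel in compression. With no external load the two internal forces are equal and opposite, magnitude P.
Equating the net (thermal + elastic) strains gives |α₁ − α₂|·ΔT = P·[1/(A₁E₁) + 1/(A₂E₂)].
|α₁ − α₂|·ΔT = 7.6×10⁻⁶ × 190 = 0.001444.
1/(A₁E₁) + 1/(A₂E₂) = 1/(1325×107×10³) + 1/(1375×200×10³) = 1.069×10⁻⁸ N⁻¹.
P = 0.001444 / 1.069×10⁻⁸ = 135100 N = 135.1 kN.
σ_{brass} = P/A₁ = 135100/1325 = 101.9 MPa, tensile.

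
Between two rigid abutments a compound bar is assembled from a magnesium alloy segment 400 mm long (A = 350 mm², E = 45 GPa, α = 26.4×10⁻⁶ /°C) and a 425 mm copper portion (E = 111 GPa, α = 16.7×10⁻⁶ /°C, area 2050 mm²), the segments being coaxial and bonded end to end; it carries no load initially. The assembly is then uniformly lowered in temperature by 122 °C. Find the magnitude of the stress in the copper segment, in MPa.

With the walls removed the bar would change length by δ_free = Σ αᵢΔT Lᵢ = 26.4×10⁻⁶×122×400 + 16.7×10⁻⁶×122×425 = 2.154 mm.
The rigid supports impose zero overall length change; the single axial force P common to all segments must satisfy P Σ Lᵢ/(AᵢEᵢ) = δ_free.
The series flexibility is Σ Lᵢ/(AᵢEᵢ) = 400/(350×45×10³) + 425/(2050×111×10³) = 2.726×10⁻⁵ mm/N.
P = 2.154 / 2.726×10⁻⁵ = 79010 N = 79.01 kN, tensile.
σ_{copper} = P / A = 79010 / 2050 = 38.54 MPa.

σ ≈ 38.5 MPa (tensile)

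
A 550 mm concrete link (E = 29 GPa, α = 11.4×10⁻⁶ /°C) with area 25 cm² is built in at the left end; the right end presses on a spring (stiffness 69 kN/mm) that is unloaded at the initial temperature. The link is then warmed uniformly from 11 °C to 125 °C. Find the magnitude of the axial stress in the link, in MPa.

σ ≈ 12.9 MPa (compressive)

The unrestrained thermal change is αΔT L = 11.4×10⁻⁶ × 114 × 550 = 0.7148 mm.
Let P be the compressive force at the spring. The link shortens elastically by PL/(AE) and the spring compresses by P/k; together these equal δ_free.
P [ L/(AE) + 1/k ] = δ_free → P [ 550/(2500×29×10³) + 1/(69×10³) ] = 0.7148.
P = 0.7148 / 2.208×10⁻⁵ = 32370 N.
σ = P/A = 32370/2500 = 12.95 MPa.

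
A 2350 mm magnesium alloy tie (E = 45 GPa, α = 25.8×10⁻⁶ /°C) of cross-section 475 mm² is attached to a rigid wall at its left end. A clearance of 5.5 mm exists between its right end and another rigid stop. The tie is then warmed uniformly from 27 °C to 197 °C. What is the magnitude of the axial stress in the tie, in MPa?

σ ≈ 92.1 MPa (compressive)

If the wall were absent the tie would grow by αΔT L = 25.8×10⁻⁶ × 170 × 2350 = 10.31 mm.
The gap closes (δ_free > 5.5 mm) and the wall then resists a further 10.31 − 5.5 = 4.807 mm of expansion.
That suppressed elongation corresponds to σ = E·Δ/L = 45×10³ × 4.807/2350 = 92.05 MPa.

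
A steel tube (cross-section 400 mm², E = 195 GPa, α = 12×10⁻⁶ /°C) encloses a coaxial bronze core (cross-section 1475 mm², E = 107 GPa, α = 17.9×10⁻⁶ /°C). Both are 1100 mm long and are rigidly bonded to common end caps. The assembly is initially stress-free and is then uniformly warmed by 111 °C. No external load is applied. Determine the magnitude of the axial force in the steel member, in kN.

Both members must finish at the same length. With the larger α, the bronze tends to over-expand; the plates restrain it, putting the bronze in compression and the steel in tension. With no external load the two internal forces are equal and opposite, magnitude P.
Setting the final lengths equal and cancelling L: (α₁ − α₂)ΔT = P/(A₁E₁) + P/(A₂E₂).
|α₁ − α₂|·ΔT = 5.9×10⁻⁶ × 111 = 0.0006549.
1/(A₁E₁) + 1/(A₂E₂) = 1/(400×195×10³) + 1/(1475×107×10³) = 1.916×10⁻⁸ N⁻¹.
P = 0.0006549 / 1.916×10⁻⁸ = 34190 N = 34.19 kN.

P ≈ 34.2 kN (tensile in the steel)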